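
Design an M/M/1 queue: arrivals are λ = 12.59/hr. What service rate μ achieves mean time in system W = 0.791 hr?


W = 1/(μ−λ) ⇒ μ − λ = 1/W = 1/0.791 = 1.2642
μ = λ + 1/W = 12.59 + 1.2642 = 13.8542 per hr

Final: 13.8542 /hr


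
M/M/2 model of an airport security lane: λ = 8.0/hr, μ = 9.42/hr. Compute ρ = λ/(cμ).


ρ = λ/(cμ) = 8.0/(2·9.42) = 8.0/18.84 = 0.4246

Final: 0.4246


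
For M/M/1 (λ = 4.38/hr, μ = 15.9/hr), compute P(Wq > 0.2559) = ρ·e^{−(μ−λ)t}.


ρ = 4.38/15.9 = 0.2755
P(Wq > t) = ρ·e^{−(μ−λ)t} = 0.2755·e^{−2.9480}
= 0.2755·0.052446 = 0.014447

Final: 0.014447


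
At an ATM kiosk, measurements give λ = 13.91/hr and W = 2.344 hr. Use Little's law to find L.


L = λW = 13.91·2.344 = 32.6050

Final: 32.6050


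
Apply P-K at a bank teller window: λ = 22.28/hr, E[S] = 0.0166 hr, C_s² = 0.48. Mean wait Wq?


ρ = λ·E[S] = 22.28·0.0166 = 0.3698
E[S²] = E[S]²(1+C_s²) = 0.0166²·(1+0.48) = 0.0004078
Wq = λ·E[S²]/(2(1−ρ)) = 22.28·0.0004078/(2·0.6302) = 0.007210 hr

Final: 0.007210 hr


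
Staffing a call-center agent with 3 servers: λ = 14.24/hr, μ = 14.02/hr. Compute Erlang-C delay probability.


a = λ/μ = 1.0157; ρ = a/3 = 0.3386
P₀ = 0.357714 (from M/M/c formula)
C(c,a) = [a^c/(c!(1−ρ))]·P₀ = [1.04782/(6·0.6614)]·0.357714
= 0.26403·0.357714 = 0.094446

Final: 0.094446


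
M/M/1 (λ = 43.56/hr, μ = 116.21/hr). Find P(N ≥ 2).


ρ = 43.56/116.21 = 0.3748
P(N ≥ n) = ρ^n = 0.3748^2 = 0.140504

Final: 0.140504


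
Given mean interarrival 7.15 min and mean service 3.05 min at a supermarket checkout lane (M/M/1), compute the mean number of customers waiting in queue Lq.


λ = 60/7.15 = 8.3916 /hr
μ = 60/3.05 = 19.6721 /hr
ρ = λ/μ = 8.3916/19.6721 = 0.4266
Lq = ρ²/(1−ρ) = 0.1820/0.5734 = 0.3173

Final: 0.3173


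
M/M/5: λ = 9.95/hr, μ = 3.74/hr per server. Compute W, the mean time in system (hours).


a = 2.6604; ρ = 0.5321; P₀ = 0.067574
Lq = P₀·a^c·ρ/(c!(1−ρ)²) = 0.18239
Wq = Lq/λ = 0.18239/9.95 = 0.01833 hr
W = Wq + 1/μ = 0.01833 + 0.26738 = 0.28571 hr

Final: 0.28571 hr


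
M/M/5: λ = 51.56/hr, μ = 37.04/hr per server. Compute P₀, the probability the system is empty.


a = λ/μ = 51.56/37.04 = 1.3920; ρ = a/c = 0.2784
Σ_{k=0}^{4} a^k/k! (terms k=0..4) = 1.00000 + 1.39201 + 0.96884 + 0.44955 + 0.15644 = 3.96684
Tail: a^5/(5!(1−ρ)) = 5.22648/(120·0.7216) = 0.06036
P₀ = 1/(3.96684 + 0.06036) = 1/4.02720 = 0.248311

Final: 0.248311


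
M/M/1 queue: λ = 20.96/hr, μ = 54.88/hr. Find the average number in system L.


ρ = λ/μ = 20.96/54.88 = 0.3819
L = ρ/(1−ρ) = 0.3819/(1 − 0.3819) = 0.3819/0.6181 = 0.6179

Final: 0.6179


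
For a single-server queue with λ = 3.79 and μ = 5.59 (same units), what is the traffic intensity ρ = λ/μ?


ρ = λ/μ = 3.79/5.59 = 0.6780

Final: 0.6780


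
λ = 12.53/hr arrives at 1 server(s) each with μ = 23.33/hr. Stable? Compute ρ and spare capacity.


Total capacity cμ = 1·23.33 = 23.33/hr
ρ = λ/(cμ) = 12.53/23.33 = 0.5371
Stable ⇔ ρ < 1: YES
Spare capacity = cμ − λ = 23.33 − 12.53 = 10.80/hr

Final: ρ = 0.5371; stable; margin = 10.80/hr


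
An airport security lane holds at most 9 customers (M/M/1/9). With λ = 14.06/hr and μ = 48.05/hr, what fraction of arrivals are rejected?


ρ = λ/μ = 14.06/48.05 = 0.2926
P_K = (1−ρ)ρ^K/(1−ρ^(K+1)) = (0.7074·0.00001573)/(1 − 0.000004602)
= 0.00001112/0.999995 = 0.00001112

Final: 0.00001112


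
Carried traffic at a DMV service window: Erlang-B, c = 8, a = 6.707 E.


B(8,6.707) = 0.161968 (Erlang-B)
Carried load = a(1 − B) = 6.707·(1 − 0.161968) = 6.707·0.838032 = 5.6207 E

Final: 5.6207 Erlangs


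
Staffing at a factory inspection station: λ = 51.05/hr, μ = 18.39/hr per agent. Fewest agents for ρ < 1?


Stability requires cμ > λ ⇔ c > λ/μ.
λ/μ = 51.05/18.39 = 2.7760
Minimum integer c = ⌊2.7760⌋ + 1 = 3
Check: 3·18.39 = 55.17 > 51.05, while 2·18.39 = 36.78 ≤ 51.05

Final: 3 servers


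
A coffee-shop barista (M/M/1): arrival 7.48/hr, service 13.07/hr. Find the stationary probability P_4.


ρ = 7.48/13.07 = 0.5723
P_n = (1−ρ)·ρ^n = (1 − 0.5723)·0.5723^4 = 0.4277·0.107276 = 0.045882

Final: 0.045882


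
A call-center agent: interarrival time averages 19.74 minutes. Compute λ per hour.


λ = 1/(interarrival time) in consistent units.
1 hour = 60 min, so λ = 60/19.74 = 3.0395 per hour

Final: 3.0395 /hr


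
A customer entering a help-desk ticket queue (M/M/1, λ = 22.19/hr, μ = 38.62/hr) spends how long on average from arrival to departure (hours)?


W = 1/(μ−λ) = 1/(38.62 − 22.19) = 1/16.43 = 0.06086 hr

Final: 0.06086 hr


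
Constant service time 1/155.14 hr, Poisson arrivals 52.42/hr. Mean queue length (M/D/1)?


ρ = 52.42/155.14 = 0.3379
M/D/1: Lq = ρ²/(2(1−ρ)) = 0.1142/(2·0.6621) = 0.08622

Final: 0.08622


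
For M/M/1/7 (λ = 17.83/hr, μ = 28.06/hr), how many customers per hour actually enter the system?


ρ = 0.6354; P_K = (1−ρ)ρ^7/(1−ρ^8) = 0.015665
λ_eff = λ(1 − P_K) = 17.83·(1 − 0.015665) = 17.83·0.984335 = 17.5507 /hr

Final: 17.5507 /hr


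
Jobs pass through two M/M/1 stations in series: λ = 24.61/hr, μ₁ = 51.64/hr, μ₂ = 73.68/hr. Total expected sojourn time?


Each node sees arrival rate λ = 24.61/hr (tandem ⇒ throughput preserved).
W₁ = 1/(μ₁−λ) = 1/(51.64−24.61) = 0.03700 hr
W₂ = 1/(μ₂−λ) = 1/(73.68−24.61) = 0.02038 hr
W_total = W₁ + W₂ = 0.03700 + 0.02038 = 0.05737 hr

Final: 0.05737 hr


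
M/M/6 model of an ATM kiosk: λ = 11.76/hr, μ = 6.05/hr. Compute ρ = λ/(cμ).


ρ = λ/(cμ) = 11.76/(6·6.05) = 11.76/36.30 = 0.3240

Final: 0.3240


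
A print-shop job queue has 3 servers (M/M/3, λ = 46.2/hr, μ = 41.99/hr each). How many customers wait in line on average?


a = λ/μ = 1.1003; ρ = a/3 = 0.3668
P₀ = 0.327213
Lq = P₀·a^c·ρ / (c!·(1−ρ)²) = 0.327213·1.33195·0.3668/(6·0.40100)
= 0.06644

Final: 0.06644


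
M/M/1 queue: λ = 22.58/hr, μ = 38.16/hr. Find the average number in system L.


ρ = λ/μ = 22.58/38.16 = 0.5917
L = ρ/(1−ρ) = 0.5917/(1 − 0.5917) = 0.5917/0.4083 = 1.4493

Final: 1.4493


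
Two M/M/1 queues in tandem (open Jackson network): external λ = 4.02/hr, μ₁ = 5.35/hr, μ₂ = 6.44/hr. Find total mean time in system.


Each node sees arrival rate λ = 4.02/hr (tandem ⇒ throughput preserved).
W₁ = 1/(μ₁−λ) = 1/(5.35−4.02) = 0.75188 hr
W₂ = 1/(μ₂−λ) = 1/(6.44−4.02) = 0.41322 hr
W_total = W₁ + W₂ = 0.75188 + 0.41322 = 1.16510 hr

Final: 1.16510 hr


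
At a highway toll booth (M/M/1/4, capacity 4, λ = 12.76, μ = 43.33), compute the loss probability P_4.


ρ = λ/μ = 12.76/43.33 = 0.2945
P_K = (1−ρ)ρ^K/(1−ρ^(K+1)) = (0.7055·0.007521)/(1 − 0.002215)
= 0.005306/0.997785 = 0.005318

Final: 0.005318


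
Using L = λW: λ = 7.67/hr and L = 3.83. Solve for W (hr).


W = L/λ = 3.83/7.67 = 0.4993 hr

Final: 0.4993 hr


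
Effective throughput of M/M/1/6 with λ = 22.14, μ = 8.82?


ρ = 2.5102; P_K = (1−ρ)ρ^6/(1−ρ^7) = 0.602586
λ_eff = λ(1 − P_K) = 22.14·(1 − 0.602586) = 22.14·0.397414 = 8.7988 /hr

Final: 8.7988 /hr


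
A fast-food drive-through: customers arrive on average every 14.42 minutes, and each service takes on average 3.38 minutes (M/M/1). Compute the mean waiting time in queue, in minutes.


λ = 60/14.42 = 4.1609 /hr
μ = 60/3.38 = 17.7515 /hr
ρ = λ/μ = 4.1609/17.7515 = 0.2344
Wq = ρ/(μ−λ) = 0.2344/(17.7515−4.1609) = 0.01725 hr
In minutes: 0.01725·60 = 1.035 min

Final: 1.035 min


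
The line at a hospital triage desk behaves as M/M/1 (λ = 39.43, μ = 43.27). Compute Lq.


ρ = 39.43/43.27 = 0.9113
Lq = ρ²/(1−ρ) = 0.8304/0.08875 = 9.3570

Final: 9.3570


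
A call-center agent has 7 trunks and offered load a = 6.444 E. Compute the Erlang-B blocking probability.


B(c,a) = (a^c/c!) / Σ_{k=0}^{c} a^k/k!
a^7/7! = 91.549966
Σ terms (k=0..7): 1.00000 + 6.44400 + 20.76257 + 44.59800 + 71.84737 + 92.59689 + 99.44906 + 91.54997 = 428.247857
B = 91.549966/428.247857 = 0.213778

Final: 0.213778


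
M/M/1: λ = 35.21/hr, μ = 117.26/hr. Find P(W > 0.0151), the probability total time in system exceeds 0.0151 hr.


W ~ Exponential(μ−λ) for M/M/1.
μ − λ = 117.26 − 35.21 = 82.0500
P(W > t) = e^{−(μ−λ)t} = e^{−1.2390} = 0.289687

Final: 0.289687


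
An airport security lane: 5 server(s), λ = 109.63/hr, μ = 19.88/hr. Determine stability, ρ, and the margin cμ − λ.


Total capacity cμ = 5·19.88 = 99.40/hr
ρ = λ/(cμ) = 109.63/99.40 = 1.1029
Stable ⇔ ρ < 1: NO
Spare capacity = cμ − λ = 99.40 − 109.63 = -10.23/hr

Final: ρ = 1.1029; unstable; margin = -10.23/hr


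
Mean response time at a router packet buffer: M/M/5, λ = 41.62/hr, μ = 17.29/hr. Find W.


a = 2.4072; ρ = 0.4814; P₀ = 0.088285
Lq = P₀·a^c·ρ/(c!(1−ρ)²) = 0.10646
Wq = Lq/λ = 0.10646/41.62 = 0.002558 hr
W = Wq + 1/μ = 0.002558 + 0.05784 = 0.06039 hr

Final: 0.06039 hr


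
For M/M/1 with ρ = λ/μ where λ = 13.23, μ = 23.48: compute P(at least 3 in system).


ρ = 13.23/23.48 = 0.5635
P(N ≥ n) = ρ^n = 0.5635^3 = 0.178890

Final: 0.178890


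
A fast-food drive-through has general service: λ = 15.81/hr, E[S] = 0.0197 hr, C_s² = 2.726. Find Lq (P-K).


ρ = λ·E[S] = 15.81·0.0197 = 0.3115
Lq = ρ²(1+C_s²)/(2(1−ρ)) = 0.09701·(1+2.726)/(2·0.6885)
= 0.09701·3.7260/1.3771 = 0.26247

Final: 0.26247


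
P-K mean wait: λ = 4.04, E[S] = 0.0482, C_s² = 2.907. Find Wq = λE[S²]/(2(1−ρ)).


ρ = λ·E[S] = 4.04·0.0482 = 0.1947
E[S²] = E[S]²(1+C_s²) = 0.0482²·(1+2.907) = 0.009077
Wq = λ·E[S²]/(2(1−ρ)) = 4.04·0.009077/(2·0.8053) = 0.02277 hr

Final: 0.02277 hr


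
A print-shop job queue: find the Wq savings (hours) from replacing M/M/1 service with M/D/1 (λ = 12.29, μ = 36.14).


ρ = 12.29/36.14 = 0.3401
Wq(M/M/1) = ρ/(μ−λ) = 0.3401/23.85 = 0.01426 hr
Wq(M/D/1) = ρ/(2(μ−λ)) = 0.007129 hr
Savings = 0.01426 − 0.007129 = 0.007129 hr

Final: 0.007129 hr


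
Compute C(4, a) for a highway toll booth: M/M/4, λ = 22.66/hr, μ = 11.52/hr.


a = λ/μ = 1.9670; ρ = a/4 = 0.4918
P₀ = 0.135184 (from M/M/c formula)
C(c,a) = [a^c/(c!(1−ρ))]·P₀ = [14.97027/(24·0.5082)]·0.135184
= 1.22728·0.135184 = 0.165909

Final: 0.165909


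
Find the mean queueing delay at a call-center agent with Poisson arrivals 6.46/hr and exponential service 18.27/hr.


ρ = 6.46/18.27 = 0.3536
Wq = ρ/(μ−λ) = 0.3536/(18.27 − 6.46) = 0.3536/11.81 = 0.02994 hr

Final: 0.02994 hr


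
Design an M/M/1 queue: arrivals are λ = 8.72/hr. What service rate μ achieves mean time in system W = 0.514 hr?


W = 1/(μ−λ) ⇒ μ − λ = 1/W = 1/0.514 = 1.9455
μ = λ + 1/W = 8.72 + 1.9455 = 10.6655 per hr

Final: 10.6655 /hr


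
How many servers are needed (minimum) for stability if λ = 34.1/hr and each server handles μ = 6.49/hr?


Stability requires cμ > λ ⇔ c > λ/μ.
λ/μ = 34.1/6.49 = 5.2542
Minimum integer c = ⌊5.2542⌋ + 1 = 6
Check: 6·6.49 = 38.94 > 34.1, while 5·6.49 = 32.45 ≤ 34.1

Final: 6 servers


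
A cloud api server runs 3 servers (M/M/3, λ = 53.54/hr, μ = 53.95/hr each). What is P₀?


a = λ/μ = 53.54/53.95 = 0.9924; ρ = a/c = 0.3308
Σ_{k=0}^{2} a^k/k! (terms k=0..2) = 1.00000 + 0.99240 + 0.49243 = 2.48483
Tail: a^3/(3!(1−ρ)) = 0.97737/(6·0.6692) = 0.24342
P₀ = 1/(2.48483 + 0.24342) = 1/2.72825 = 0.366536

Final: 0.366536


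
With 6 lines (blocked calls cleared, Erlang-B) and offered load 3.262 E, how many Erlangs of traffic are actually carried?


B(6,3.262) = 0.067374 (Erlang-B)
Carried load = a(1 − B) = 3.262·(1 − 0.067374) = 3.262·0.932626 = 3.0422 E

Final: 3.0422 Erlangs


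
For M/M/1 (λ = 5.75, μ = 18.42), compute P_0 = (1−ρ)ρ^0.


ρ = 5.75/18.42 = 0.3122
P_n = (1−ρ)·ρ^n = (1 − 0.3122)·0.3122^0 = 0.6878·1.000000 = 0.687839

Final: 0.687839


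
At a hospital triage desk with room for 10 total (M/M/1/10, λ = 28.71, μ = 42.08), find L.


ρ = 28.71/42.08 = 0.6823
L = ρ[1 − (K+1)ρ^K + Kρ^(K+1)] / [(1−ρ)(1−ρ^(K+1))]
Numerator: 0.6823·(1 − 11·0.021856 + 10·0.014912) = 0.619981
Denominator: (0.3177)·(0.985088) = 0.312990
L = 0.619981/0.312990 = 1.9808

Final: 1.9808


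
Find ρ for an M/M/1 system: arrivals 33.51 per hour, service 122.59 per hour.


ρ = λ/μ = 33.51/122.59 = 0.2734

Final: 0.2734


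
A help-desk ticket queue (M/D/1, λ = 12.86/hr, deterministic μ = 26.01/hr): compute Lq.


ρ = 12.86/26.01 = 0.4944
M/D/1: Lq = ρ²/(2(1−ρ)) = 0.2445/(2·0.5056) = 0.24176

Final: 0.24176


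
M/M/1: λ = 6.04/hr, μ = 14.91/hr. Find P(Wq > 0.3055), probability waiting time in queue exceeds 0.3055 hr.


ρ = 6.04/14.91 = 0.4051
P(Wq > t) = ρ·e^{−(μ−λ)t} = 0.4051·e^{−2.7098}
= 0.4051·0.066551 = 0.026960

Final: 0.026960


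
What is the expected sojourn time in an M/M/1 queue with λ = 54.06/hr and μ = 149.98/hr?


W = 1/(μ−λ) = 1/(149.98 − 54.06) = 1/95.92 = 0.01043 hr

Final: 0.01043 hr


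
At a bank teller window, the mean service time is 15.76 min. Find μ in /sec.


μ = 1/(service time) in consistent units.
1 second = 0.0166667 min, so μ = 0.0166667/15.76 = 0.001058 per second

Final: 0.001058 /sec


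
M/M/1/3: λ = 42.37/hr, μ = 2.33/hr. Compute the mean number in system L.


ρ = 42.37/2.33 = 18.1845
L = ρ[1 − (K+1)ρ^K + Kρ^(K+1)] / [(1−ρ)(1−ρ^(K+1))]
Numerator: 18.1845·(1 − 4·6013.227417 + 3·109347.830751) = 5527949.937426
Denominator: (-17.1845)·(-109346.830751) = 1879076.009993
L = 5527949.937426/1879076.009993 = 2.9418

Final: 2.9418


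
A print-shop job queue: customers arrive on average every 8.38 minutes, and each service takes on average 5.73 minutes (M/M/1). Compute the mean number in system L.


λ = 60/8.38 = 7.1599 /hr
μ = 60/5.73 = 10.4712 /hr
ρ = λ/μ = 7.1599/10.4712 = 0.6838
L = ρ/(1−ρ) = 0.6838/0.3162 = 2.1623

Final: 2.1623


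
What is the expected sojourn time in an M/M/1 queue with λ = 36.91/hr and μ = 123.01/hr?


W = 1/(μ−λ) = 1/(123.01 − 36.91) = 1/86.10 = 0.01161 hr

Final: 0.01161 hr


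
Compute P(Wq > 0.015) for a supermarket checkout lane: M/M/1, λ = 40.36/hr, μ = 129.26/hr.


ρ = 40.36/129.26 = 0.3122
P(Wq > t) = ρ·e^{−(μ−λ)t} = 0.3122·e^{−1.3335}
= 0.3122·0.263553 = 0.082292

Final: 0.082292


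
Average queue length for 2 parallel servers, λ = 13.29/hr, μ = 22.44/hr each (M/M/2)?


a = λ/μ = 0.5922; ρ = a/2 = 0.2961
P₀ = 0.543063
Lq = P₀·a^c·ρ / (c!·(1−ρ)²) = 0.543063·0.35076·0.2961/(2·0.49544)
= 0.05693

Final: 0.05693


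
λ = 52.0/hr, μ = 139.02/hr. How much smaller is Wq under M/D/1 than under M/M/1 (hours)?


ρ = 52.0/139.02 = 0.3740
Wq(M/M/1) = ρ/(μ−λ) = 0.3740/87.02 = 0.004298 hr
Wq(M/D/1) = ρ/(2(μ−λ)) = 0.002149 hr
Savings = 0.004298 − 0.002149 = 0.002149 hr

Final: 0.002149 hr


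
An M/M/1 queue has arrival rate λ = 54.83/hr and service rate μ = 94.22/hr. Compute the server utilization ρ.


ρ = λ/μ = 54.83/94.22 = 0.5819

Final: 0.5819


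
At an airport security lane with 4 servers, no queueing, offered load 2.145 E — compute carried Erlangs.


B(4,2.145) = 0.110639 (Erlang-B)
Carried load = a(1 − B) = 2.145·(1 − 0.110639) = 2.145·0.889361 = 1.9077 E

Final: 1.9077 Erlangs


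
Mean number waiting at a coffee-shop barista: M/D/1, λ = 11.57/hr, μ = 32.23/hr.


ρ = 11.57/32.23 = 0.3590
M/D/1: Lq = ρ²/(2(1−ρ)) = 0.1289/(2·0.6410) = 0.10052

Final: 0.10052


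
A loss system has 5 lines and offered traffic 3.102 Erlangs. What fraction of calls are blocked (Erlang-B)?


B(c,a) = (a^c/c!) / Σ_{k=0}^{c} a^k/k!
a^5/5! = 2.393469
Σ terms (k=0..5): 1.00000 + 3.10200 + 4.81120 + 4.97478 + 3.85794 + 2.39347 = 20.139398
B = 2.393469/20.139398 = 0.118845

Final: 0.118845


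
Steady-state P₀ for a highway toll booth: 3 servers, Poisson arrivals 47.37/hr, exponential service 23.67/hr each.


a = λ/μ = 47.37/23.67 = 2.0013; ρ = a/c = 0.6671
Σ_{k=0}^{2} a^k/k! (terms k=0..2) = 1.00000 + 2.00127 + 2.00254 = 5.00380
Tail: a^3/(3!(1−ρ)) = 8.01522/(6·0.3329) = 4.01270
P₀ = 1/(5.00380 + 4.01270) = 1/9.01650 = 0.110908

Final: 0.110908


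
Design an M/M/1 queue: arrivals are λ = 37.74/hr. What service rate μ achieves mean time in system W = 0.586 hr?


W = 1/(μ−λ) ⇒ μ − λ = 1/W = 1/0.586 = 1.7065
μ = λ + 1/W = 37.74 + 1.7065 = 39.4465 per hr

Final: 39.4465 /hr


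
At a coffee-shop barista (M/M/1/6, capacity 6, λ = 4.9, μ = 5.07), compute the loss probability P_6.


ρ = λ/μ = 4.9/5.07 = 0.9665
P_K = (1−ρ)ρ^K/(1−ρ^(K+1)) = (0.03353·0.814946)/(1 − 0.787620)
= 0.027326/0.212380 = 0.128664

Final: 0.128664


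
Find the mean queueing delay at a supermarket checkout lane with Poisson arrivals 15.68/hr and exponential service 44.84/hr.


ρ = 15.68/44.84 = 0.3497
Wq = ρ/(μ−λ) = 0.3497/(44.84 − 15.68) = 0.3497/29.16 = 0.01199 hr

Final: 0.01199 hr


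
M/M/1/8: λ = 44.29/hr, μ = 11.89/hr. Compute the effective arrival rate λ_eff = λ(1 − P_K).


ρ = 3.7250; P_K = (1−ρ)ρ^8/(1−ρ^9) = 0.731547
λ_eff = λ(1 − P_K) = 44.29·(1 − 0.731547) = 44.29·0.268453 = 11.8898 /hr

Final: 11.8898 /hr


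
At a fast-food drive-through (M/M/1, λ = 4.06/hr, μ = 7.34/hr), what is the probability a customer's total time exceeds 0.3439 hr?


W ~ Exponential(μ−λ) for M/M/1.
μ − λ = 7.34 − 4.06 = 3.2800
P(W > t) = e^{−(μ−λ)t} = e^{−1.1280} = 0.323683

Final: 0.323683


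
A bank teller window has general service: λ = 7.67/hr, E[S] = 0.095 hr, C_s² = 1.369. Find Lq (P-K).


ρ = λ·E[S] = 7.67·0.095 = 0.7287
Lq = ρ²(1+C_s²)/(2(1−ρ)) = 0.5309·(1+1.369)/(2·0.2713)
= 0.5309·2.3690/0.5427 = 2.31763

Final: 2.31763


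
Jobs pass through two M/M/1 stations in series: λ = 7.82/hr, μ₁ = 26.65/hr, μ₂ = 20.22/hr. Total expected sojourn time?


Each node sees arrival rate λ = 7.82/hr (tandem ⇒ throughput preserved).
W₁ = 1/(μ₁−λ) = 1/(26.65−7.82) = 0.05311 hr
W₂ = 1/(μ₂−λ) = 1/(20.22−7.82) = 0.08065 hr
W_total = W₁ + W₂ = 0.05311 + 0.08065 = 0.13375 hr

Final: 0.13375 hr


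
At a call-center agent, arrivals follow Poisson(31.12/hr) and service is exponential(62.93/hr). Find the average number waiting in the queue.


ρ = 31.12/62.93 = 0.4945
Lq = ρ²/(1−ρ) = 0.2445/0.5055 = 0.4838

Final: 0.4838


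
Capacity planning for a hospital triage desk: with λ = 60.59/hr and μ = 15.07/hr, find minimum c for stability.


Stability requires cμ > λ ⇔ c > λ/μ.
λ/μ = 60.59/15.07 = 4.0206
Minimum integer c = ⌊4.0206⌋ + 1 = 5
Check: 5·15.07 = 75.35 > 60.59, while 4·15.07 = 60.28 ≤ 60.59

Final: 5 servers


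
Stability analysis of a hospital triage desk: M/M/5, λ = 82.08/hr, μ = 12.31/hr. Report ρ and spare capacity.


Total capacity cμ = 5·12.31 = 61.55/hr
ρ = λ/(cμ) = 82.08/61.55 = 1.3335
Stable ⇔ ρ < 1: NO
Spare capacity = cμ − λ = 61.55 − 82.08 = -20.53/hr

Final: ρ = 1.3335; unstable; margin = -20.53/hr


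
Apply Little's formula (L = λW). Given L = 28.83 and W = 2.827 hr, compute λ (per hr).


λ = L/W = 28.83/2.827 = 10.1981 /hr

Final: 10.1981 /hr


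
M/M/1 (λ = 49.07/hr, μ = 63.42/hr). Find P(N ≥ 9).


ρ = 49.07/63.42 = 0.7737
P(N ≥ n) = ρ^n = 0.7737^9 = 0.099382

Final: 0.099382


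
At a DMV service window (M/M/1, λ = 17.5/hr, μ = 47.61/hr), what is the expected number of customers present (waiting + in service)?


ρ = λ/μ = 17.5/47.61 = 0.3676
L = ρ/(1−ρ) = 0.3676/(1 − 0.3676) = 0.3676/0.6324 = 0.5812

Final: 0.5812


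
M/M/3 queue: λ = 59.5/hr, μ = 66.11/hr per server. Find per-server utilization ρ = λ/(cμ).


ρ = λ/(cμ) = 59.5/(3·66.11) = 59.5/198.33 = 0.3000

Final: 0.3000


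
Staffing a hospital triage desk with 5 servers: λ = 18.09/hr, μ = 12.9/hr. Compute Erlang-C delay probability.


a = λ/μ = 1.4023; ρ = a/5 = 0.2805
P₀ = 0.245752 (from M/M/c formula)
C(c,a) = [a^c/(c!(1−ρ))]·P₀ = [5.42306/(120·0.7195)]·0.245752
= 0.06281·0.245752 = 0.015435

Final: 0.015435


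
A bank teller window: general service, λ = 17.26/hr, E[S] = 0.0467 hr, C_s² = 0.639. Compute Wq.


ρ = λ·E[S] = 17.26·0.0467 = 0.8060
E[S²] = E[S]²(1+C_s²) = 0.0467²·(1+0.639) = 0.003574
Wq = λ·E[S²]/(2(1−ρ)) = 17.26·0.003574/(2·0.1940) = 0.15904 hr

Final: 0.15904 hr


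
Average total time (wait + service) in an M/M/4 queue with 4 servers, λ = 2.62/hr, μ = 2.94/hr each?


a = 0.8912; ρ = 0.2228; P₀ = 0.409836
Lq = P₀·a^c·ρ/(c!(1−ρ)²) = 0.003972
Wq = Lq/λ = 0.003972/2.62 = 0.001516 hr
W = Wq + 1/μ = 0.001516 + 0.34014 = 0.34165 hr

Final: 0.34165 hr


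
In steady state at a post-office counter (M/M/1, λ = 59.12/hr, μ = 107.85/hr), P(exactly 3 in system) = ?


ρ = 59.12/107.85 = 0.5482
P_n = (1−ρ)·ρ^n = (1 − 0.5482)·0.5482^3 = 0.4518·0.164719 = 0.074425

Final: 0.074425


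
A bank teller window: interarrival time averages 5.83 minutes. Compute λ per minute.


λ = 1/(interarrival time) in consistent units.
1 minute = 1 min, so λ = 1/5.83 = 0.1715 per minute

Final: 0.1715 /min


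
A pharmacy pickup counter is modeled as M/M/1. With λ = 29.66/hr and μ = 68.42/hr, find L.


ρ = λ/μ = 29.66/68.42 = 0.4335
L = ρ/(1−ρ) = 0.4335/(1 − 0.4335) = 0.4335/0.5665 = 0.7652

Final: 0.7652


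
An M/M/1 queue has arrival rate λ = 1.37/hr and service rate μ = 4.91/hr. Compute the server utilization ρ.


ρ = λ/μ = 1.37/4.91 = 0.2790

Final: 0.2790


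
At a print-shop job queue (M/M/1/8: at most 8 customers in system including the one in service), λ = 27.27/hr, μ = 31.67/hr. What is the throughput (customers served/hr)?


ρ = 0.8611; P_K = (1−ρ)ρ^8/(1−ρ^9) = 0.056754
λ_eff = λ(1 − P_K) = 27.27·(1 − 0.056754) = 27.27·0.943246 = 25.7223 /hr

Final: 25.7223 /hr


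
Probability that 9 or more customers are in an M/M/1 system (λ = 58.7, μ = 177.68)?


ρ = 58.7/177.68 = 0.3304
P(N ≥ n) = ρ^n = 0.3304^9 = 0.00004688

Final: 0.00004688


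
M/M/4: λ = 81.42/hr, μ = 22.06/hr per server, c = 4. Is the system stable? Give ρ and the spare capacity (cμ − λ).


Total capacity cμ = 4·22.06 = 88.24/hr
ρ = λ/(cμ) = 81.42/88.24 = 0.9227
Stable ⇔ ρ < 1: YES
Spare capacity = cμ − λ = 88.24 − 81.42 = 6.82/hr

Final: ρ = 0.9227; stable; margin = 6.82/hr


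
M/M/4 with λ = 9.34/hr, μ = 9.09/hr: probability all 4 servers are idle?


a = λ/μ = 9.34/9.09 = 1.0275; ρ = a/c = 0.2569
Σ_{k=0}^{3} a^k/k! (terms k=0..3) = 1.00000 + 1.02750 + 0.52788 + 0.18080 = 2.73618
Tail: a^4/(4!(1−ρ)) = 1.11463/(24·0.7431) = 0.06250
P₀ = 1/(2.73618 + 0.06250) = 1/2.79868 = 0.357311

Final: 0.357311


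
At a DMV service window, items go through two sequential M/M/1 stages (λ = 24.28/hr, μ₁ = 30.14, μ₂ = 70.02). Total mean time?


Each node sees arrival rate λ = 24.28/hr (tandem ⇒ throughput preserved).
W₁ = 1/(μ₁−λ) = 1/(30.14−24.28) = 0.17065 hr
W₂ = 1/(μ₂−λ) = 1/(70.02−24.28) = 0.02186 hr
W_total = W₁ + W₂ = 0.17065 + 0.02186 = 0.19251 hr

Final: 0.19251 hr


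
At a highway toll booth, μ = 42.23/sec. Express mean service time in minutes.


Mean service time = 1/μ = 1/42.23 second = 0.02368 second
In minutes: 0.02368 × 0.0166667 = 0.0003947 min

Final: 0.0003947 min


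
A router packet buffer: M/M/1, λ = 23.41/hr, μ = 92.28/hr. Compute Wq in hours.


ρ = 23.41/92.28 = 0.2537
Wq = ρ/(μ−λ) = 0.2537/(92.28 − 23.41) = 0.2537/68.87 = 0.003684 hr

Final: 0.003684 hr


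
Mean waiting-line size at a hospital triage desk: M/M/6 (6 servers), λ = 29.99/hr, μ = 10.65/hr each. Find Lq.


a = λ/μ = 2.8160; ρ = a/6 = 0.4693
P₀ = 0.059162
Lq = P₀·a^c·ρ / (c!·(1−ρ)²) = 0.059162·498.61019·0.4693/(720·0.28161)
= 0.06828

Final: 0.06828


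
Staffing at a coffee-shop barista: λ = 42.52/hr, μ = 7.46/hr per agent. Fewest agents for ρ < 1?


Stability requires cμ > λ ⇔ c > λ/μ.
λ/μ = 42.52/7.46 = 5.6997
Minimum integer c = ⌊5.6997⌋ + 1 = 6
Check: 6·7.46 = 44.76 > 42.52, while 5·7.46 = 37.30 ≤ 42.52

Final: 6 servers


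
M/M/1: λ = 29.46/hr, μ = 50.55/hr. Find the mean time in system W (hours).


W = 1/(μ−λ) = 1/(50.55 − 29.46) = 1/21.09 = 0.04742 hr

Final: 0.04742 hr


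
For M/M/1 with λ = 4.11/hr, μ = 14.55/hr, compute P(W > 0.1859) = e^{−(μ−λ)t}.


W ~ Exponential(μ−λ) for M/M/1.
μ − λ = 14.55 − 4.11 = 10.4400
P(W > t) = e^{−(μ−λ)t} = e^{−1.9408} = 0.143590

Final: 0.143590


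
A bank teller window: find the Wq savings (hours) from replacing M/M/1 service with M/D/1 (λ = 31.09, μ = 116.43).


ρ = 31.09/116.43 = 0.2670
Wq(M/M/1) = ρ/(μ−λ) = 0.2670/85.34 = 0.003129 hr
Wq(M/D/1) = ρ/(2(μ−λ)) = 0.001564 hr
Savings = 0.003129 − 0.001564 = 0.001564 hr

Final: 0.001564 hr


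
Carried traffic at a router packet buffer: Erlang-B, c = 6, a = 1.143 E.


B(6,1.143) = 0.0009877 (Erlang-B)
Carried load = a(1 − B) = 1.143·(1 − 0.0009877) = 1.143·0.999012 = 1.1419 E

Final: 1.1419 Erlangs


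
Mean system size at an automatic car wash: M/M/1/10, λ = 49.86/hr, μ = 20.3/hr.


ρ = 49.86/20.3 = 2.4562
L = ρ[1 − (K+1)ρ^K + Kρ^(K+1)] / [(1−ρ)(1−ρ^(K+1))]
Numerator: 2.4562·(1 − 11·7990.286700 + 10·19625.403688) = 266153.866763
Denominator: (-1.4562)·(-19624.403688) = 28576.225272
L = 266153.866763/28576.225272 = 9.3138

Final: 9.3138


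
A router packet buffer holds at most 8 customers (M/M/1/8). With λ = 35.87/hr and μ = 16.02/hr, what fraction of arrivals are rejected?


ρ = λ/μ = 35.87/16.02 = 2.2391
P_K = (1−ρ)ρ^K/(1−ρ^(K+1)) = (-1.2391·631.758246)/(1 − 1414.554825)
= -782.796579/-1413.554825 = 0.553779

Final: 0.553779


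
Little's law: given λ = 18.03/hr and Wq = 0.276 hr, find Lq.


Lq = λWq = 18.03·0.276 = 4.9763

Final: 4.9763


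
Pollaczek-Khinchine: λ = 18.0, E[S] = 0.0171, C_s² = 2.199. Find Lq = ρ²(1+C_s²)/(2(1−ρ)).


ρ = λ·E[S] = 18.0·0.0171 = 0.3078
Lq = ρ²(1+C_s²)/(2(1−ρ)) = 0.09474·(1+2.199)/(2·0.6922)
= 0.09474·3.1990/1.3844 = 0.21892

Final: 0.21892


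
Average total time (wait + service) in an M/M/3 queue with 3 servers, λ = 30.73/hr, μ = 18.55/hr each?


a = 1.6566; ρ = 0.5522; P₀ = 0.174799
Lq = P₀·a^c·ρ/(c!(1−ρ)²) = 0.36473
Wq = Lq/λ = 0.36473/30.73 = 0.01187 hr
W = Wq + 1/μ = 0.01187 + 0.05391 = 0.06578 hr

Final: 0.06578 hr


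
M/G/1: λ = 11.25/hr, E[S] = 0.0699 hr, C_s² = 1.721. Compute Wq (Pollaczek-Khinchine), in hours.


ρ = λ·E[S] = 11.25·0.0699 = 0.7864
E[S²] = E[S]²(1+C_s²) = 0.0699²·(1+1.721) = 0.013295
Wq = λ·E[S²]/(2(1−ρ)) = 11.25·0.013295/(2·0.2136) = 0.35007 hr

Final: 0.35007 hr


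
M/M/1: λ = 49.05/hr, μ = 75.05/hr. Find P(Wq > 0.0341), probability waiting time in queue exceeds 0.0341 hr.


ρ = 49.05/75.05 = 0.6536
P(Wq > t) = ρ·e^{−(μ−λ)t} = 0.6536·e^{−0.8866}
= 0.6536·0.412054 = 0.269304

Final: 0.269304


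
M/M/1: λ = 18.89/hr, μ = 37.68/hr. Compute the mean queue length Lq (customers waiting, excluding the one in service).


ρ = 18.89/37.68 = 0.5013
Lq = ρ²/(1−ρ) = 0.2513/0.4987 = 0.5040

Final: 0.5040


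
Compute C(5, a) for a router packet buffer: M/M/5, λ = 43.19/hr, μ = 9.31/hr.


a = λ/μ = 4.6391; ρ = a/5 = 0.9278
P₀ = 0.003329 (from M/M/c formula)
C(c,a) = [a^c/(c!(1−ρ))]·P₀ = [2148.65959/(120·0.07218)]·0.003329
= 248.06573·0.003329 = 0.825774

Final: 0.825774


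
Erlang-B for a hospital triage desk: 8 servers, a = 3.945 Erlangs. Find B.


B(c,a) = (a^c/c!) / Σ_{k=0}^{c} a^k/k!
a^8/8! = 1.454975
Σ terms (k=0..8): 1.00000 + 3.94500 + 7.78151 + 10.23269 + 10.09199 + 7.96258 + 5.23540 + 2.95052 + 1.45498 = 50.654661
B = 1.454975/50.654661 = 0.028723

Final: 0.028723


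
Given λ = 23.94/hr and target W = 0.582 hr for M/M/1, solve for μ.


W = 1/(μ−λ) ⇒ μ − λ = 1/W = 1/0.582 = 1.7182
μ = λ + 1/W = 23.94 + 1.7182 = 25.6582 per hr

Final: 25.6582 /hr


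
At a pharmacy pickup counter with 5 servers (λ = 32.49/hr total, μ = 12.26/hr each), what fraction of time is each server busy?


ρ = λ/(cμ) = 32.49/(5·12.26) = 32.49/61.30 = 0.5300

Final: 0.5300


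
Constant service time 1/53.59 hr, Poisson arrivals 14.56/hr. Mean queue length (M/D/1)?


ρ = 14.56/53.59 = 0.2717
M/D/1: Lq = ρ²/(2(1−ρ)) = 0.07382/(2·0.7283) = 0.05068

Final: 0.05068


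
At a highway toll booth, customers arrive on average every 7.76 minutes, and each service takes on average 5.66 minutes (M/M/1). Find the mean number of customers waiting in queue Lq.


λ = 60/7.76 = 7.7320 /hr
μ = 60/5.66 = 10.6007 /hr
ρ = λ/μ = 7.7320/10.6007 = 0.7294
Lq = ρ²/(1−ρ) = 0.5320/0.2706 = 1.9659

Final: 1.9659


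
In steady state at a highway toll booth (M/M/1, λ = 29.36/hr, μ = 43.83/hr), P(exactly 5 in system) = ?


ρ = 29.36/43.83 = 0.6699
P_n = (1−ρ)·ρ^n = (1 − 0.6699)·0.6699^5 = 0.3301·0.134872 = 0.044527

Final: 0.044527


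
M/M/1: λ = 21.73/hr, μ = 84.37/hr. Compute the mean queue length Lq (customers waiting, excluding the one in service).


ρ = 21.73/84.37 = 0.2576
Lq = ρ²/(1−ρ) = 0.06634/0.7424 = 0.08935

Final: 0.08935


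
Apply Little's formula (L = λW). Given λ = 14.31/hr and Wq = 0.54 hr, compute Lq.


Lq = λWq = 14.31·0.54 = 7.7274

Final: 7.7274


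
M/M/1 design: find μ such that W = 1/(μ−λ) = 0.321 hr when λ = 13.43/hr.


W = 1/(μ−λ) ⇒ μ − λ = 1/W = 1/0.321 = 3.1153
μ = λ + 1/W = 13.43 + 3.1153 = 16.5453 per hr

Final: 16.5453 /hr


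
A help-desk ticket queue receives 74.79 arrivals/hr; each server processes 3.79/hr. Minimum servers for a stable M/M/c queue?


Stability requires cμ > λ ⇔ c > λ/μ.
λ/μ = 74.79/3.79 = 19.7335
Minimum integer c = ⌊19.7335⌋ + 1 = 20
Check: 20·3.79 = 75.80 > 74.79, while 19·3.79 = 72.01 ≤ 74.79

Final: 20 servers


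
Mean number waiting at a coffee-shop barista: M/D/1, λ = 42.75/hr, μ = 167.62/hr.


ρ = 42.75/167.62 = 0.2550
M/D/1: Lq = ρ²/(2(1−ρ)) = 0.06505/(2·0.7450) = 0.04366

Final: 0.04366


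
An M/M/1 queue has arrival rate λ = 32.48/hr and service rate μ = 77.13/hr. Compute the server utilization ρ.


ρ = λ/μ = 32.48/77.13 = 0.4211

Final: 0.4211


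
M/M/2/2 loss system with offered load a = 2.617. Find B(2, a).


B(c,a) = (a^c/c!) / Σ_{k=0}^{c} a^k/k!
a^2/2! = 3.424345
Σ terms (k=0..2): 1.00000 + 2.61700 + 3.42434 = 7.041345
B = 3.424345/7.041345 = 0.486320

Final: 0.486320


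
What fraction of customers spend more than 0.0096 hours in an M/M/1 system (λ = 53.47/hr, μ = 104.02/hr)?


W ~ Exponential(μ−λ) for M/M/1.
μ − λ = 104.02 − 53.47 = 50.5500
P(W > t) = e^{−(μ−λ)t} = e^{−0.4853} = 0.615525

Final: 0.615525


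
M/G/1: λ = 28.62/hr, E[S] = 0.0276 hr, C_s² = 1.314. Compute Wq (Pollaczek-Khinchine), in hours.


ρ = λ·E[S] = 28.62·0.0276 = 0.7899
E[S²] = E[S]²(1+C_s²) = 0.0276²·(1+1.314) = 0.001763
Wq = λ·E[S²]/(2(1−ρ)) = 28.62·0.001763/(2·0.2101) = 0.12007 hr

Final: 0.12007 hr


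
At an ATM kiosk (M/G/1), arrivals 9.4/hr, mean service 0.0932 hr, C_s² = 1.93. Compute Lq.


ρ = λ·E[S] = 9.4·0.0932 = 0.8761
Lq = ρ²(1+C_s²)/(2(1−ρ)) = 0.7675·(1+1.93)/(2·0.1239)
= 0.7675·2.9300/0.2478 = 9.07369

Final: 9.07369


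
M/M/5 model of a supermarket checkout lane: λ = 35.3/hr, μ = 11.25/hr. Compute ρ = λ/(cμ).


ρ = λ/(cμ) = 35.3/(5·11.25) = 35.3/56.25 = 0.6276

Final: 0.6276


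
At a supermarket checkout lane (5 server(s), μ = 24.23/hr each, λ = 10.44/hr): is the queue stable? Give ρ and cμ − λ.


Total capacity cμ = 5·24.23 = 121.15/hr
ρ = λ/(cμ) = 10.44/121.15 = 0.08617
Stable ⇔ ρ < 1: YES
Spare capacity = cμ − λ = 121.15 − 10.44 = 110.71/hr

Final: ρ = 0.08617; stable; margin = 110.71/hr


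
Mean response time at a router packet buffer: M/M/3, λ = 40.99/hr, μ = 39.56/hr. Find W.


a = 1.0361; ρ = 0.3454; P₀ = 0.350119
Lq = P₀·a^c·ρ/(c!(1−ρ)²) = 0.05232
Wq = Lq/λ = 0.05232/40.99 = 0.001276 hr
W = Wq + 1/μ = 0.001276 + 0.02528 = 0.02655 hr

Final: 0.02655 hr


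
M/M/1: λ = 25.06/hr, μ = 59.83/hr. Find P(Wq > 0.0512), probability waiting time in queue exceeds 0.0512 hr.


ρ = 25.06/59.83 = 0.4189
P(Wq > t) = ρ·e^{−(μ−λ)t} = 0.4189·e^{−1.7802}
= 0.4189·0.168600 = 0.070619

Final: 0.070619


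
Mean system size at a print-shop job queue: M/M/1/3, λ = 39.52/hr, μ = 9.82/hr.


ρ = 39.52/9.82 = 4.0244
L = ρ[1 − (K+1)ρ^K + Kρ^(K+1)] / [(1−ρ)(1−ρ^(K+1))]
Numerator: 4.0244·(1 − 4·65.180298 + 3·262.314195) = 2121.770811
Denominator: (-3.0244)·(-261.314195) = 790.329082
L = 2121.770811/790.329082 = 2.6847

Final: 2.6847


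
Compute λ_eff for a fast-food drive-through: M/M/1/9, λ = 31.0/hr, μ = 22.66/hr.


ρ = 1.3680; P_K = (1−ρ)ρ^9/(1−ρ^10) = 0.281282
λ_eff = λ(1 − P_K) = 31.0·(1 − 0.281282) = 31.0·0.718718 = 22.2803 /hr

Final: 22.2803 /hr


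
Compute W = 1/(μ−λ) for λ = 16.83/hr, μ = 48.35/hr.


W = 1/(μ−λ) = 1/(48.35 − 16.83) = 1/31.52 = 0.03173 hr

Final: 0.03173 hr


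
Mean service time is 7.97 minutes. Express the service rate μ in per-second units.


μ = 1/(service time) in consistent units.
1 second = 0.0166667 min, so μ = 0.0166667/7.97 = 0.002091 per second

Final: 0.002091 /sec


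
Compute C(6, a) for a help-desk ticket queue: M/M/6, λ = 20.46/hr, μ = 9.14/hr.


a = λ/μ = 2.2385; ρ = a/6 = 0.3731
P₀ = 0.106305 (from M/M/c formula)
C(c,a) = [a^c/(c!(1−ρ))]·P₀ = [125.82201/(720·0.6269)]·0.106305
= 0.27875·0.106305 = 0.029633

Final: 0.029633


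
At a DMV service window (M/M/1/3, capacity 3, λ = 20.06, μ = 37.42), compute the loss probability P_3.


ρ = λ/μ = 20.06/37.42 = 0.5361
P_K = (1−ρ)ρ^K/(1−ρ^(K+1)) = (0.4639·0.154057)/(1 − 0.082586)
= 0.071471/0.917414 = 0.077904

Final: 0.077904


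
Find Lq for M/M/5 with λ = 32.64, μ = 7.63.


a = λ/μ = 4.2779; ρ = a/5 = 0.8556
P₀ = 0.008059
Lq = P₀·a^c·ρ / (c!·(1−ρ)²) = 0.008059·1432.61027·0.8556/(120·0.02086)
= 3.94601

Final: 3.94601


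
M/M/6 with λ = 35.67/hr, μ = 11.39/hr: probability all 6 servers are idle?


a = λ/μ = 35.67/11.39 = 3.1317; ρ = a/c = 0.5219
Σ_{k=0}^{5} a^k/k! (terms k=0..5) = 1.00000 + 3.13169 + 4.90376 + 5.11902 + 4.00780 + 2.51024 = 20.67252
Tail: a^6/(6!(1−ρ)) = 943.35751/(720·0.4781) = 2.74075
P₀ = 1/(20.67252 + 2.74075) = 1/23.41327 = 0.042711

Final: 0.042711


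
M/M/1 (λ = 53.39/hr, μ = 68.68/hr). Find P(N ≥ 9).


ρ = 53.39/68.68 = 0.7774
P(N ≥ n) = ρ^n = 0.7774^9 = 0.103673

Final: 0.103673


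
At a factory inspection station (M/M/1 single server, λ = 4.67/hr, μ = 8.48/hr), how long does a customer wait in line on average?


ρ = 4.67/8.48 = 0.5507
Wq = ρ/(μ−λ) = 0.5507/(8.48 − 4.67) = 0.5507/3.81 = 0.1445 hr

Final: 0.1445 hr


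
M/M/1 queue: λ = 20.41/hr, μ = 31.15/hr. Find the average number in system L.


ρ = λ/μ = 20.41/31.15 = 0.6552
L = ρ/(1−ρ) = 0.6552/(1 − 0.6552) = 0.6552/0.3448 = 1.9004

Final: 1.9004


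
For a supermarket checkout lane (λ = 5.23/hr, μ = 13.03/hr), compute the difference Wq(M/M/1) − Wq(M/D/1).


ρ = 5.23/13.03 = 0.4014
Wq(M/M/1) = ρ/(μ−λ) = 0.4014/7.80 = 0.05146 hr
Wq(M/D/1) = ρ/(2(μ−λ)) = 0.02573 hr
Savings = 0.05146 − 0.02573 = 0.02573 hr

Final: 0.02573 hr


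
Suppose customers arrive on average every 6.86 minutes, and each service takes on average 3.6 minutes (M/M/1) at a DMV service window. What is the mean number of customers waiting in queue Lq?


λ = 60/6.86 = 8.7464 /hr
μ = 60/3.6 = 16.6667 /hr
ρ = λ/μ = 8.7464/16.6667 = 0.5248
Lq = ρ²/(1−ρ) = 0.2754/0.4752 = 0.5795

Final: 0.5795


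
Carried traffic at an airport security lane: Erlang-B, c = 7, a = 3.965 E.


B(7,3.965) = 0.060975 (Erlang-B)
Carried load = a(1 − B) = 3.965·(1 − 0.060975) = 3.965·0.939025 = 3.7232 E

Final: 3.7232 Erlangs


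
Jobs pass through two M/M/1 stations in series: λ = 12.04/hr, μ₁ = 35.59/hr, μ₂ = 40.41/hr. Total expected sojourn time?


Each node sees arrival rate λ = 12.04/hr (tandem ⇒ throughput preserved).
W₁ = 1/(μ₁−λ) = 1/(35.59−12.04) = 0.04246 hr
W₂ = 1/(μ₂−λ) = 1/(40.41−12.04) = 0.03525 hr
W_total = W₁ + W₂ = 0.04246 + 0.03525 = 0.07771 hr

Final: 0.07771 hr


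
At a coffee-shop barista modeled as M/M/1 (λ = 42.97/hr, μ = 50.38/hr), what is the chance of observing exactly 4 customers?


ρ = 42.97/50.38 = 0.8529
P_n = (1−ρ)·ρ^n = (1 − 0.8529)·0.8529^4 = 0.1471·0.529211 = 0.077837

Final: 0.077837


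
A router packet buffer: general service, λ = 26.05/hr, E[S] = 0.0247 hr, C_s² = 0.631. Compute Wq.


ρ = λ·E[S] = 26.05·0.0247 = 0.6434
E[S²] = E[S]²(1+C_s²) = 0.0247²·(1+0.631) = 0.0009951
Wq = λ·E[S²]/(2(1−ρ)) = 26.05·0.0009951/(2·0.3566) = 0.03635 hr

Final: 0.03635 hr


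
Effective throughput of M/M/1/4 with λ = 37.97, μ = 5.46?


ρ = 6.9542; P_K = (1−ρ)ρ^4/(1−ρ^5) = 0.856255
λ_eff = λ(1 − P_K) = 37.97·(1 − 0.856255) = 37.97·0.143745 = 5.4580 /hr

Final: 5.4580 /hr


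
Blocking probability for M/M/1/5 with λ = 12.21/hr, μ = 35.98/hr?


ρ = λ/μ = 12.21/35.98 = 0.3394
P_K = (1−ρ)ρ^K/(1−ρ^(K+1)) = (0.6606·0.004501)/(1 − 0.001527)
= 0.002973/0.998473 = 0.002978

Final: 0.002978


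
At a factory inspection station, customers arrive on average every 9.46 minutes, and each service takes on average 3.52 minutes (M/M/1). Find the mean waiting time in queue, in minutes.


λ = 60/9.46 = 6.3425 /hr
μ = 60/3.52 = 17.0455 /hr
ρ = λ/μ = 6.3425/17.0455 = 0.3721
Wq = ρ/(μ−λ) = 0.3721/(17.0455−6.3425) = 0.03477 hr
In minutes: 0.03477·60 = 2.086 min

Final: 2.086 min


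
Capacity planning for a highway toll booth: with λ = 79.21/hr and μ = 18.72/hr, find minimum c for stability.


Stability requires cμ > λ ⇔ c > λ/μ.
λ/μ = 79.21/18.72 = 4.2313
Minimum integer c = ⌊4.2313⌋ + 1 = 5
Check: 5·18.72 = 93.60 > 79.21, while 4·18.72 = 74.88 ≤ 79.21

Final: 5 servers


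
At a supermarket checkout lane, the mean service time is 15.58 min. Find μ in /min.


μ = 1/(service time) in consistent units.
1 minute = 1 min, so μ = 1/15.58 = 0.06418 per minute

Final: 0.06418 /min


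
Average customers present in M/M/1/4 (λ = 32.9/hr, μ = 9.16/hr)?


ρ = 32.9/9.16 = 3.5917
L = ρ[1 − (K+1)ρ^K + Kρ^(K+1)] / [(1−ρ)(1−ρ^(K+1))]
Numerator: 3.5917·(1 − 5·166.418536 + 4·597.725964) = 5602.378575
Denominator: (-2.5917)·(-596.725964) = 1546.536506
L = 5602.378575/1546.536506 = 3.6225

Final: 3.6225


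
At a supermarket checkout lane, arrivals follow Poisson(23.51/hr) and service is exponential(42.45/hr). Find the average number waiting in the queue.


ρ = 23.51/42.45 = 0.5538
Lq = ρ²/(1−ρ) = 0.3067/0.4462 = 0.6875

Final: 0.6875


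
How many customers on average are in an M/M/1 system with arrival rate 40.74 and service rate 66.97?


ρ = λ/μ = 40.74/66.97 = 0.6083
L = ρ/(1−ρ) = 0.6083/(1 − 0.6083) = 0.6083/0.3917 = 1.5532

Final: 1.5532


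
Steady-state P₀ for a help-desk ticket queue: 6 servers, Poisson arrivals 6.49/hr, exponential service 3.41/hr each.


a = λ/μ = 6.49/3.41 = 1.9032; ρ = a/c = 0.3172
Σ_{k=0}^{5} a^k/k! (terms k=0..5) = 1.00000 + 1.90323 + 1.81113 + 1.14900 + 0.54670 + 0.20810 = 6.61816
Tail: a^6/(6!(1−ρ)) = 47.52716/(720·0.6828) = 0.09668
P₀ = 1/(6.61816 + 0.09668) = 1/6.71484 = 0.148924

Final: 0.148924
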